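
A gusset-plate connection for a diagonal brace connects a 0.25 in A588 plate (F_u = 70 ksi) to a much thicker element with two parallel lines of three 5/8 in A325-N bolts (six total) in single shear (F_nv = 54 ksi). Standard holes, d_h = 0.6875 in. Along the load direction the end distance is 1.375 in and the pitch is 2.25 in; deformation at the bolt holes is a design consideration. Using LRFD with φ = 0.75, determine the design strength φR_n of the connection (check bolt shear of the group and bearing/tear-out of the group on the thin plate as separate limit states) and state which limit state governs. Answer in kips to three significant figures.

74.6 kips (bolt shear governs)

Bolt shear: A_b = π·0.625²/4 = 0.3068 in²; R_n = 54 × 0.3068 × 6 × 1 = 99.4 kips → 0.75 × 99.4 = 74.6 kips.
Bearing (1.2 l_c t F_u ≤ 2.4 d t F_u): upper limit = 2.4·0.625·0.25·70 = 26.25 kips.
  Edge l_c = 1.375 − 0.6875/2 = 1.031 → r_n = 21.66 kips; interior l_c = 2.25 − 0.6875 = 1.562 → r_n = 26.25 kips.
  R_n,bearing = 2·21.66 + 4·26.25 = 148.3 kips → 0.75 × 148.3 = 111 kips.
Bolt shear governs: 74.6 kips.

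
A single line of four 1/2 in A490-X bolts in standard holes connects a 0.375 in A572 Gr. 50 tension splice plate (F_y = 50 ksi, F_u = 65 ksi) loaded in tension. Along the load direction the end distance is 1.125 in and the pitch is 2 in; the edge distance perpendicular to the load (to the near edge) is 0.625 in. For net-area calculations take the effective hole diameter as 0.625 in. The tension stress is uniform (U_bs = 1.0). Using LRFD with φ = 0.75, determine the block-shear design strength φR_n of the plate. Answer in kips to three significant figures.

Shear plane L_v = 1.125 + 3·2 = 7.125 in; A_gv = 7.125 × 0.375 = 2.672 in².
A_nv = (7.125 − 3.5·0.625) × 0.375 = 1.852 in².
A_nt = (0.625 − 0.5·0.625) × 0.375 = 0.1172 in².
0.6 F_u A_nv = 72.21 kips; 0.6 F_y A_gv = 80.16 kips → shear rupture governs the shear term.
R_n = 72.21 + 1.0 × 65 × 0.1172 = 79.83 kips.
Design strength φR_n = 0.75 × 79.83 = 59.9 kips.

59.9 kips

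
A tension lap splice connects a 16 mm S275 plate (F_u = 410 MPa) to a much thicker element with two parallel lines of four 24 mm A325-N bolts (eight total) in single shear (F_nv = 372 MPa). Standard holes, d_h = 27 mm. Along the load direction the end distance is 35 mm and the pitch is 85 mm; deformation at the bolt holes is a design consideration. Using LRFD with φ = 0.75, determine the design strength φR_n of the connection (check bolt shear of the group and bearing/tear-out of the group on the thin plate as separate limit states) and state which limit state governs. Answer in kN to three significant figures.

Bolt shear: A_b = π·24²/4 = 452.4 mm²; R_n = 372 × 452.4 × 8 × 1 / 1000 = 1346 kN → 0.75 × 1346 = 1010 kN.
Bearing (1.2 l_c t F_u ≤ 2.4 d t F_u): upper limit = 2.4·24·16·410 / 1000 = 377.9 kN.
  Edge l_c = 35 − 27/2 = 21.5 → r_n = 169.2 kN; interior l_c = 85 − 27 = 58 → r_n = 377.9 kN.
  R_n,bearing = 2·169.2 + 6·377.9 = 2606 kN → 0.75 × 2606 = 1950 kN.
Bolt shear governs: 1010 kN.

1010 kN (bolt shear governs)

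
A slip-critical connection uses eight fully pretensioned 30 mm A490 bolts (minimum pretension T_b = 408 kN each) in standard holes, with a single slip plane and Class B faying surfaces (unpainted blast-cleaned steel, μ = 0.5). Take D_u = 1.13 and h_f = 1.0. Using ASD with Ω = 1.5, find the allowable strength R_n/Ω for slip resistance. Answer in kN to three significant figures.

R_n = μ · D_u · h_f · T_b · n_s · n_b = 0.5 × 1.13 × 1.0 × 408 × 1 × 8 = 1844 kN.
Allowable strength R_n/Ω = 1844 / 1.5 = 1230 kN.

1230 kN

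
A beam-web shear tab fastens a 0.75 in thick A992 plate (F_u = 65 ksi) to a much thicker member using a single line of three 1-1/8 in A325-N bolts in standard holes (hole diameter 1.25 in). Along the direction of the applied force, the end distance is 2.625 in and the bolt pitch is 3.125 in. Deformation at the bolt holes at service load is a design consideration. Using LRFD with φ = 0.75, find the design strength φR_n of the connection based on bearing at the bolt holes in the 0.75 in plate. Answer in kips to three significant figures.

252 kips

Per bolt r_n = 1.2 l_c t F_u ≤ 2.4 d t F_u; upper limit = 2.4 × 1.125 × 0.75 × 65 = 131.6 kips.
Edge bolt: l_c = 2.625 − 1.25/2 = 2 in → 1.2 × 2 × 0.75 × 65 = 117 → r_n = 117 kips.
Interior bolts: l_c = 3.125 − 1.25 = 1.875 in → 1.2 × 1.875 × 0.75 × 65 = 109.7 → r_n = 109.7 kips.
R_n = 1 × 117 + 2 × 109.7 = 336.4 kips.
Design strength φR_n = 0.75 × 336.4 = 252 kips.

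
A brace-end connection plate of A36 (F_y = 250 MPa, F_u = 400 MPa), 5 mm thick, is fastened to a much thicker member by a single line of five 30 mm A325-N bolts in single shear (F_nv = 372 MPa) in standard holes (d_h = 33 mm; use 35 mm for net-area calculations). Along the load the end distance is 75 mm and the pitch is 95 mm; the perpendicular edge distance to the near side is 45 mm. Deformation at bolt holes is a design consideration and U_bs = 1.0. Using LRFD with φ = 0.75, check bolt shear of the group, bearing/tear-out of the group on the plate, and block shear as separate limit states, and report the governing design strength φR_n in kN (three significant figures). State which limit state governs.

297 kN (block shear governs)

Bolt shear: A_b = π·30²/4 = 706.9 mm²; R_n = 372 × 706.9 × 5 × 1 / 1000 = 1315 kN → 0.75 × 1315 = 986 kN.
Bearing: edge l_c = 58.5, r_n = 140.4 kN; interior l_c = 62, r_n = 144 kN; R_n = 140.4 + 4·144 = 716.4 kN → 537 kN.
Block shear: A_gv = 2275, A_nv = 1488, A_nt = 137.5 mm²; R_n = min(0.6F_uA_nv, 0.6F_yA_gv) + U_bs·F_u·A_nt = 396.2 kN → 297 kN.
Block shear governs: 297 kN.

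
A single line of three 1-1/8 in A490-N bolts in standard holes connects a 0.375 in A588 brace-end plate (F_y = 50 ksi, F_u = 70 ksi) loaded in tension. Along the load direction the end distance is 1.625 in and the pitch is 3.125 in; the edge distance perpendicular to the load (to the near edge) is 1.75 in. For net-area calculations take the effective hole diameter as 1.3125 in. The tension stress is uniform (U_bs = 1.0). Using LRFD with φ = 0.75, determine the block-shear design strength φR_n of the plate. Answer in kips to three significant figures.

75.8 kips

Shear plane L_v = 1.625 + 2·3.125 = 7.875 in; A_gv = 7.875 × 0.375 = 2.953 in².
A_nv = (7.875 − 2.5·1.3125) × 0.375 = 1.723 in².
A_nt = (1.75 − 0.5·1.3125) × 0.375 = 0.4102 in².
0.6 F_u A_nv = 72.35 kips; 0.6 F_y A_gv = 88.59 kips → shear rupture governs the shear term.
R_n = 72.35 + 1.0 × 70 × 0.4102 = 101.1 kips.
Design strength φR_n = 0.75 × 101.1 = 75.8 kips.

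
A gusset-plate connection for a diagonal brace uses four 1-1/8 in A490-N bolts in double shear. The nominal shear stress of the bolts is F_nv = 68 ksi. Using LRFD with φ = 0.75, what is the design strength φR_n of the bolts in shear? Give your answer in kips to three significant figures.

A_b = π × 1.125² / 4 = 0.994 in².
R_n = F_nv · A_b · n · n_s = 68 × 0.994 × 4 × 2 = 540.7 kips.
Design strength φR_n = 0.75 × 540.7 = 406 kips.

406 kips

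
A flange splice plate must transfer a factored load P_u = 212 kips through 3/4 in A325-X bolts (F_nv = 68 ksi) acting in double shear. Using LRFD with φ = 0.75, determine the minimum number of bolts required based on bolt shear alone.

5 bolts

A_b = π·0.75²/4 = 0.4418 in².
Per-bolt design strength φR_n = 0.75 × 68 × 0.4418 × 2 = 45.06 kips.
n ≥ 212 / 45.06 = 4.705 → use 5 bolts.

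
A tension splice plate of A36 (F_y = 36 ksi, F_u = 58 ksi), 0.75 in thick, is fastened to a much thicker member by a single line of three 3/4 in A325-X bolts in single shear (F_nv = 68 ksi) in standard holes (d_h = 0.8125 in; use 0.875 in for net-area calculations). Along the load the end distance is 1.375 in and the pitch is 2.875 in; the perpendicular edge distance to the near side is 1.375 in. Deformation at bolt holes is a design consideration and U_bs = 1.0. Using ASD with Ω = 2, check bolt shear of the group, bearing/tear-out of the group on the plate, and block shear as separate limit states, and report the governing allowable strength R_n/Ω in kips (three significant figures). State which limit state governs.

45.1 kips (bolt shear governs)

Bolt shear: A_b = π·0.75²/4 = 0.4418 in²; R_n = 68 × 0.4418 × 3 × 1 = 90.12 kips → 90.12 / 2 = 45.1 kips.
Bearing: edge l_c = 0.9688, r_n = 50.57 kips; interior l_c = 2.062, r_n = 78.3 kips; R_n = 50.57 + 2·78.3 = 207.2 kips → 104 kips.
Block shear: A_gv = 5.344, A_nv = 3.703, A_nt = 0.7031 in²; R_n = min(0.6F_uA_nv, 0.6F_yA_gv) + U_bs·F_u·A_nt = 156.2 kips → 78.1 kips.
Bolt shear governs: 45.1 kips.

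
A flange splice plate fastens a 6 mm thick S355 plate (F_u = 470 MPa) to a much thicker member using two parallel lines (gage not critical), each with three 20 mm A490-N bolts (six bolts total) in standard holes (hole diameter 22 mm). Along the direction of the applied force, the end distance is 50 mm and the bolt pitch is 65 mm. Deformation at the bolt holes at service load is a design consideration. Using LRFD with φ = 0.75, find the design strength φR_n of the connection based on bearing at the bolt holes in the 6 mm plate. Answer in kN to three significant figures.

Per bolt r_n = 1.2 l_c t F_u ≤ 2.4 d t F_u; upper limit = 2.4 × 20 × 6 × 470 / 1000 = 135.4 kN.
Edge bolt: l_c = 50 − 22/2 = 39 mm → 1.2 × 39 × 6 × 470 / 1000 = 132 → r_n = 132 kN.
Interior bolts: l_c = 65 − 22 = 43 mm → 1.2 × 43 × 6 × 470 / 1000 = 145.5 → r_n = 135.4 kN.
R_n = 2 × 132 + 4 × 135.4 = 805.4 kN.
Design strength φR_n = 0.75 × 805.4 = 604 kN.

604 kN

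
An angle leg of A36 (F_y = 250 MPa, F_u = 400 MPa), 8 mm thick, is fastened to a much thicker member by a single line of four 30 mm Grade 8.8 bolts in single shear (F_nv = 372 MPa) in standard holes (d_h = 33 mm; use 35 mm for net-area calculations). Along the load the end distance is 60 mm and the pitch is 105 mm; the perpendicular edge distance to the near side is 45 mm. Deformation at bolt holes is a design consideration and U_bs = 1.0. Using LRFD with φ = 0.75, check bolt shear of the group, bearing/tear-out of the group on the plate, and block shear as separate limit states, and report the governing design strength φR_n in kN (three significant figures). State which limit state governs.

Bolt shear: A_b = π·30²/4 = 706.9 mm²; R_n = 372 × 706.9 × 4 × 1 / 1000 = 1052 kN → 0.75 × 1052 = 789 kN.
Bearing: edge l_c = 43.5, r_n = 167 kN; interior l_c = 72, r_n = 230.4 kN; R_n = 167 + 3·230.4 = 858.2 kN → 644 kN.
Block shear: A_gv = 3000, A_nv = 2020, A_nt = 220 mm²; R_n = min(0.6F_uA_nv, 0.6F_yA_gv) + U_bs·F_u·A_nt = 538 kN → 404 kN.
Block shear governs: 404 kN.

404 kN (block shear governs)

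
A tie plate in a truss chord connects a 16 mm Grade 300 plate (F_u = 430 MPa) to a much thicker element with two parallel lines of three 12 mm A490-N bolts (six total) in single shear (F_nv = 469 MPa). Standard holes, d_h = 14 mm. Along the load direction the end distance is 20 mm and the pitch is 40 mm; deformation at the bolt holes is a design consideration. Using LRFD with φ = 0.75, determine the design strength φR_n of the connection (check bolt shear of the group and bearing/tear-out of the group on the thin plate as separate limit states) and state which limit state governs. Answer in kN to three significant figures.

239 kN (bolt shear governs)

Bolt shear: A_b = π·12²/4 = 113.1 mm²; R_n = 469 × 113.1 × 6 × 1 / 1000 = 318.3 kN → 0.75 × 318.3 = 239 kN.
Bearing (1.2 l_c t F_u ≤ 2.4 d t F_u): upper limit = 2.4·12·16·430 / 1000 = 198.1 kN.
  Edge l_c = 20 − 14/2 = 13 → r_n = 107.3 kN; interior l_c = 40 − 14 = 26 → r_n = 198.1 kN.
  R_n,bearing = 2·107.3 + 4·198.1 = 1007 kN → 0.75 × 1007 = 755 kN.
Bolt shear governs: 239 kN.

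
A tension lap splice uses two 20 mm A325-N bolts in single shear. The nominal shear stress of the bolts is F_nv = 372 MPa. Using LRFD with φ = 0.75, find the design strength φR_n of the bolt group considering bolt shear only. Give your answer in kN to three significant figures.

A_b = π × 20² / 4 = 314.2 mm².
R_n = F_nv · A_b · n · n_s = 372 × 314.2 × 2 × 1 / 1000 = 233.7 kN.
Design strength φR_n = 0.75 × 233.7 = 175 kN.

175 kN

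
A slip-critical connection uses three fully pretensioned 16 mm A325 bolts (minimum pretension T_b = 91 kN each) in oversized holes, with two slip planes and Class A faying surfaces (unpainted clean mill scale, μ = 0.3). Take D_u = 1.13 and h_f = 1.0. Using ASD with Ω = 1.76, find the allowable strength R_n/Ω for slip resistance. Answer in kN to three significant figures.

R_n = μ · D_u · h_f · T_b · n_s · n_b = 0.3 × 1.13 × 1.0 × 91 × 2 × 3 = 185.1 kN.
Allowable strength R_n/Ω = 185.1 / 1.76 = 105 kN.

105 kN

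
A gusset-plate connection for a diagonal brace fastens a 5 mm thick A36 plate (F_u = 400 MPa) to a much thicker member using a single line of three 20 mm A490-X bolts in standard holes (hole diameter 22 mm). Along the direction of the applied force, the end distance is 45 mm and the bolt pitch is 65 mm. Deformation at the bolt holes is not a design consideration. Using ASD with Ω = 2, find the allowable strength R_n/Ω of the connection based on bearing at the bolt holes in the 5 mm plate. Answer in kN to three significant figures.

171 kN

Per bolt r_n = 1.5 l_c t F_u ≤ 3.0 d t F_u; upper limit = 3.0 × 20 × 5 × 400 / 1000 = 120 kN.
Edge bolt: l_c = 45 − 22/2 = 34 mm → 1.5 × 34 × 5 × 400 / 1000 = 102 → r_n = 102 kN.
Interior bolts: l_c = 65 − 22 = 43 mm → 1.5 × 43 × 5 × 400 / 1000 = 129 → r_n = 120 kN.
R_n = 1 × 102 + 2 × 120 = 342 kN.
Allowable strength R_n/Ω = 342 / 2 = 171 kN.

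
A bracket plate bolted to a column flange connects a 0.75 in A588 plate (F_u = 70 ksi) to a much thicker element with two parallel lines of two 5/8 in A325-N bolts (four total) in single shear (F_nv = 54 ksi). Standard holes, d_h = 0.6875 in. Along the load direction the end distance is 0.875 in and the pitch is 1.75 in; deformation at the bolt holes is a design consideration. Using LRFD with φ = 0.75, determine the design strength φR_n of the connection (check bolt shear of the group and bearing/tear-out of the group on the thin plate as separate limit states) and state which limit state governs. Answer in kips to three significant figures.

Bolt shear: A_b = π·0.625²/4 = 0.3068 in²; R_n = 54 × 0.3068 × 4 × 1 = 66.27 kips → 0.75 × 66.27 = 49.7 kips.
Bearing (1.2 l_c t F_u ≤ 2.4 d t F_u): upper limit = 2.4·0.625·0.75·70 = 78.75 kips.
  Edge l_c = 0.875 − 0.6875/2 = 0.5312 → r_n = 33.47 kips; interior l_c = 1.75 − 0.6875 = 1.062 → r_n = 66.94 kips.
  R_n,bearing = 2·33.47 + 2·66.94 = 200.8 kips → 0.75 × 200.8 = 151 kips.
Bolt shear governs: 49.7 kips.

49.7 kips (bolt shear governs)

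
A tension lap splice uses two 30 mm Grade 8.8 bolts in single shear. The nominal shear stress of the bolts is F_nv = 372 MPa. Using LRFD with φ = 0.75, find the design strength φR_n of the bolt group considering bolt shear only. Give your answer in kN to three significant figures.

394 kN

A_b = π × 30² / 4 = 706.9 mm².
R_n = F_nv · A_b · n · n_s = 372 × 706.9 × 2 × 1 / 1000 = 525.9 kN.
Design strength φR_n = 0.75 × 525.9 = 394 kN.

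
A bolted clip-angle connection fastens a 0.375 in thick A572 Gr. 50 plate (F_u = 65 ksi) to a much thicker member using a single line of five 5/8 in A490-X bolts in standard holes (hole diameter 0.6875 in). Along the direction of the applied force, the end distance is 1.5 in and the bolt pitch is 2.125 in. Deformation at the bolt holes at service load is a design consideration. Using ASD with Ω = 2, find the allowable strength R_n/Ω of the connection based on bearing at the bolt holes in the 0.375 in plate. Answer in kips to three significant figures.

Per bolt r_n = 1.2 l_c t F_u ≤ 2.4 d t F_u; upper limit = 2.4 × 0.625 × 0.375 × 65 = 36.56 kips.
Edge bolt: l_c = 1.5 − 0.6875/2 = 1.156 in → 1.2 × 1.156 × 0.375 × 65 = 33.82 → r_n = 33.82 kips.
Interior bolts: l_c = 2.125 − 0.6875 = 1.438 in → 1.2 × 1.438 × 0.375 × 65 = 42.05 → r_n = 36.56 kips.
R_n = 1 × 33.82 + 4 × 36.56 = 180.1 kips.
Allowable strength R_n/Ω = 180.1 / 2 = 90 kips.

90 kips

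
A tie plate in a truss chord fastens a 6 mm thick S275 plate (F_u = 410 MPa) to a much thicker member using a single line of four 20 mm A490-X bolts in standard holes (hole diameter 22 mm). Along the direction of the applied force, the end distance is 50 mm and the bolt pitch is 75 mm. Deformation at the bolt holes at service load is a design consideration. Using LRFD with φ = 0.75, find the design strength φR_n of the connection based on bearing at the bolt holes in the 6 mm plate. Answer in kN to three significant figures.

352 kN

Per bolt r_n = 1.2 l_c t F_u ≤ 2.4 d t F_u; upper limit = 2.4 × 20 × 6 × 410 / 1000 = 118.1 kN.
Edge bolt: l_c = 50 − 22/2 = 39 mm → 1.2 × 39 × 6 × 410 / 1000 = 115.1 → r_n = 115.1 kN.
Interior bolts: l_c = 75 − 22 = 53 mm → 1.2 × 53 × 6 × 410 / 1000 = 156.5 → r_n = 118.1 kN.
R_n = 1 × 115.1 + 3 × 118.1 = 469.4 kN.
Design strength φR_n = 0.75 × 469.4 = 352 kN.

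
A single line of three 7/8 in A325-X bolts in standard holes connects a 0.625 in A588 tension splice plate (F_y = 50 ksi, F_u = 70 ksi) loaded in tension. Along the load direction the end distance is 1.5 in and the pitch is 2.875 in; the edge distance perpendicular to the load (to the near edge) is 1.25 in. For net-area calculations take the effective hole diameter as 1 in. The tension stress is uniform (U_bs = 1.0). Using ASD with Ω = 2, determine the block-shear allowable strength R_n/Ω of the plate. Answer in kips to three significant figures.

78.8 kips

Shear plane L_v = 1.5 + 2·2.875 = 7.25 in; A_gv = 7.25 × 0.625 = 4.531 in².
A_nv = (7.25 − 2.5·1) × 0.625 = 2.969 in².
A_nt = (1.25 − 0.5·1) × 0.625 = 0.4688 in².
0.6 F_u A_nv = 124.7 kips; 0.6 F_y A_gv = 135.9 kips → shear rupture governs the shear term.
R_n = 124.7 + 1.0 × 70 × 0.4688 = 157.5 kips.
Allowable strength R_n/Ω = 157.5 / 2 = 78.8 kips.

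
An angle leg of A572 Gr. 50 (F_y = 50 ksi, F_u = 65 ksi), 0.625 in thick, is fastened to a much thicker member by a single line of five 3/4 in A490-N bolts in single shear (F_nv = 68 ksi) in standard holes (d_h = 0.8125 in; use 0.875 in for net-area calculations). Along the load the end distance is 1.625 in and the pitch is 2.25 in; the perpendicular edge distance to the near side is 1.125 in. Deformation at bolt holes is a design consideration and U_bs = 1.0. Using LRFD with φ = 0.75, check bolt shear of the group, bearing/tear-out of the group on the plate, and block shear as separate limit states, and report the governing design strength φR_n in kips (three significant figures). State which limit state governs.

Bolt shear: A_b = π·0.75²/4 = 0.4418 in²; R_n = 68 × 0.4418 × 5 × 1 = 150.2 kips → 0.75 × 150.2 = 113 kips.
Bearing: edge l_c = 1.219, r_n = 59.41 kips; interior l_c = 1.438, r_n = 70.08 kips; R_n = 59.41 + 4·70.08 = 339.7 kips → 255 kips.
Block shear: A_gv = 6.641, A_nv = 4.18, A_nt = 0.4297 in²; R_n = min(0.6F_uA_nv, 0.6F_yA_gv) + U_bs·F_u·A_nt = 190.9 kips → 143 kips.
Bolt shear governs: 113 kips.

113 kips (bolt shear governs)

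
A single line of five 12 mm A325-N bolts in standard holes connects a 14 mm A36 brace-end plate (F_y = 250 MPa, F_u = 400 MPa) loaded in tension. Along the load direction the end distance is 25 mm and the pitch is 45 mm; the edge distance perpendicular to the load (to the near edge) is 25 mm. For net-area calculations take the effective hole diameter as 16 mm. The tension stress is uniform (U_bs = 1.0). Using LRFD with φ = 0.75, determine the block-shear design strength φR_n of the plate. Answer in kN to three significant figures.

394 kN

Shear plane L_v = 25 + 4·45 = 205 mm; A_gv = 205 × 14 = 2870 mm².
A_nv = (205 − 4.5·16) × 14 = 1862 mm².
A_nt = (25 − 0.5·16) × 14 = 238 mm².
0.6 F_u A_nv = 446.9 kN; 0.6 F_y A_gv = 430.5 kN → shear yielding governs the shear term.
R_n = 430.5 + 1.0 × 400 × 238 / 1000 = 525.7 kN.
Design strength φR_n = 0.75 × 525.7 = 394 kN.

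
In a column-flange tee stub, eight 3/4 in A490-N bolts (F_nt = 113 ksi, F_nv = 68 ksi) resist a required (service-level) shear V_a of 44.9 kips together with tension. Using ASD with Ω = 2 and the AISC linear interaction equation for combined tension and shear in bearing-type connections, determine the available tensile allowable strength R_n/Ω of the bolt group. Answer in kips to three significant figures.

185 kips

A_b = π·0.75²/4 = 0.4418 in²; f_rv = 44.9 / (8 × 0.4418) = 12.7 ksi.
F'_nt = 1.3 F_nt − (Ω F_nt / F_nv) f_rv = 1.3·113 − (2·113/68)·12.7 = 104.7 ksi, capped at F_nt → F'_nt = 104.7 ksi.
R_n = F'_nt · A_b · n = 104.7 × 0.4418 × 8 = 370 kips.
Allowable strength R_n/Ω = 370 / 2 = 185 kips.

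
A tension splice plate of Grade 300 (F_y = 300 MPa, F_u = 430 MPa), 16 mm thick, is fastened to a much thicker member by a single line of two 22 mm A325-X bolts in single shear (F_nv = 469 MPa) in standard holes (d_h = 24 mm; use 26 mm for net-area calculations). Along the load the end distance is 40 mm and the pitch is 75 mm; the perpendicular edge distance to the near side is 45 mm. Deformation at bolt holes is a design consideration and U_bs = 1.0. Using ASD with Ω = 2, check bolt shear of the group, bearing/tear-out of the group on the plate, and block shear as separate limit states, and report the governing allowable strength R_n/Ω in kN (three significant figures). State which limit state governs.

Bolt shear: A_b = π·22²/4 = 380.1 mm²; R_n = 469 × 380.1 × 2 × 1 / 1000 = 356.6 kN → 356.6 / 2 = 178 kN.
Bearing: edge l_c = 28, r_n = 231.2 kN; interior l_c = 51, r_n = 363.3 kN; R_n = 231.2 + 1·363.3 = 594.4 kN → 297 kN.
Block shear: A_gv = 1840, A_nv = 1216, A_nt = 512 mm²; R_n = min(0.6F_uA_nv, 0.6F_yA_gv) + U_bs·F_u·A_nt = 533.9 kN → 267 kN.
Bolt shear governs: 178 kN.

178 kN (bolt shear governs)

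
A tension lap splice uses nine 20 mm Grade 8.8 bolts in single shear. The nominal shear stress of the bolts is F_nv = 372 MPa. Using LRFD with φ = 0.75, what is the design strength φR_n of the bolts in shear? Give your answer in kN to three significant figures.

A_b = π × 20² / 4 = 314.2 mm².
R_n = F_nv · A_b · n · n_s = 372 × 314.2 × 9 × 1 / 1000 = 1052 kN.
Design strength φR_n = 0.75 × 1052 = 789 kN.

789 kN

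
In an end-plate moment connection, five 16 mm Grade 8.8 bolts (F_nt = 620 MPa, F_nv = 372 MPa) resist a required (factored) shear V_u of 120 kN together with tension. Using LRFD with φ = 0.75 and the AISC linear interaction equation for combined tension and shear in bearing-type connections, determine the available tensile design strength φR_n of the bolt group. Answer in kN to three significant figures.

A_b = π·16²/4 = 201.1 mm²; f_rv = 120 × 1000 / (5 × 201.1) = 119.4 MPa.
F'_nt = 1.3 F_nt − (F_nt / φF_nv) f_rv = 1.3·620 − (620/(0.75·372))·119.4 = 540.7 MPa, capped at F_nt → F'_nt = 540.7 MPa.
R_n = F'_nt · A_b · n = 540.7 × 201.1 × 5 / 1000 = 543.6 kN.
Design strength φR_n = 0.75 × 543.6 = 408 kN.

408 kN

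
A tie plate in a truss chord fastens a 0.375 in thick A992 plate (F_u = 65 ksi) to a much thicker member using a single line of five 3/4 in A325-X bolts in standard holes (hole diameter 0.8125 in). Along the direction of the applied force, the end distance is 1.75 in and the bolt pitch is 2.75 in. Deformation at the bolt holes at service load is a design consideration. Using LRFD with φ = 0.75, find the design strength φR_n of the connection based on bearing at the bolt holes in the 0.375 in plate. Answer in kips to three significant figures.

Per bolt r_n = 1.2 l_c t F_u ≤ 2.4 d t F_u; upper limit = 2.4 × 0.75 × 0.375 × 65 = 43.87 kips.
Edge bolt: l_c = 1.75 − 0.8125/2 = 1.344 in → 1.2 × 1.344 × 0.375 × 65 = 39.3 → r_n = 39.3 kips.
Interior bolts: l_c = 2.75 − 0.8125 = 1.938 in → 1.2 × 1.938 × 0.375 × 65 = 56.67 → r_n = 43.87 kips.
R_n = 1 × 39.3 + 4 × 43.87 = 214.8 kips.
Design strength φR_n = 0.75 × 214.8 = 161 kips.

161 kips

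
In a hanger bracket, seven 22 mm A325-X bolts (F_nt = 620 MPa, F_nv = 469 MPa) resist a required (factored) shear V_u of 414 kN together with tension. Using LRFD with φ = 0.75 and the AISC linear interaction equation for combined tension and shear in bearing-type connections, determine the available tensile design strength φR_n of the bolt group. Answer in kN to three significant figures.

1060 kN

A_b = π·22²/4 = 380.1 mm²; f_rv = 414 × 1000 / (7 × 380.1) = 155.6 MPa.
F'_nt = 1.3 F_nt − (F_nt / φF_nv) f_rv = 1.3·620 − (620/(0.75·469))·155.6 = 531.8 MPa, capped at F_nt → F'_nt = 531.8 MPa.
R_n = F'_nt · A_b · n = 531.8 × 380.1 × 7 / 1000 = 1415 kN.
Design strength φR_n = 0.75 × 1415 = 1060 kN.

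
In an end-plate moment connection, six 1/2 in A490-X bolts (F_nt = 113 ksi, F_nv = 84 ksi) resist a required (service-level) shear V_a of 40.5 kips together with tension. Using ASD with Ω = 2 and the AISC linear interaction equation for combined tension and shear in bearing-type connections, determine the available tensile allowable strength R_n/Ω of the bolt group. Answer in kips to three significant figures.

32 kips

A_b = π·0.5²/4 = 0.1963 in²; f_rv = 40.5 / (6 × 0.1963) = 34.38 ksi.
F'_nt = 1.3 F_nt − (Ω F_nt / F_nv) f_rv = 1.3·113 − (2·113/84)·34.38 = 54.41 ksi, capped at F_nt → F'_nt = 54.41 ksi.
R_n = F'_nt · A_b · n = 54.41 × 0.1963 × 6 = 64.1 kips.
Allowable strength R_n/Ω = 64.1 / 2 = 32 kips.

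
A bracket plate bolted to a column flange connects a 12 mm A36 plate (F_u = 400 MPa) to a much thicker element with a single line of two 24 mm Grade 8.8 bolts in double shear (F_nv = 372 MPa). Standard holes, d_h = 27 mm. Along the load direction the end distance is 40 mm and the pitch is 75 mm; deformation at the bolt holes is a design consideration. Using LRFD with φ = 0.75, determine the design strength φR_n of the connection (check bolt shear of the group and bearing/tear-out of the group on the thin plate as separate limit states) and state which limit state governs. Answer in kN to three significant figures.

322 kN (bearing governs)

Bolt shear: A_b = π·24²/4 = 452.4 mm²; R_n = 372 × 452.4 × 2 × 2 / 1000 = 673.2 kN → 0.75 × 673.2 = 505 kN.
Bearing (1.2 l_c t F_u ≤ 2.4 d t F_u): upper limit = 2.4·24·12·400 / 1000 = 276.5 kN.
  Edge l_c = 40 − 27/2 = 26.5 → r_n = 152.6 kN; interior l_c = 75 − 27 = 48 → r_n = 276.5 kN.
  R_n,bearing = 1·152.6 + 1·276.5 = 429.1 kN → 0.75 × 429.1 = 322 kN.
Bearing governs: 322 kN.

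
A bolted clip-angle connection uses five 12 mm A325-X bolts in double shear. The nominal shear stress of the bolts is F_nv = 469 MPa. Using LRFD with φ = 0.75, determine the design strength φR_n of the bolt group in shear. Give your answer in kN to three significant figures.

398 kN

A_b = π × 12² / 4 = 113.1 mm².
R_n = F_nv · A_b · n · n_s = 469 × 113.1 × 5 × 2 / 1000 = 530.4 kN.
Design strength φR_n = 0.75 × 530.4 = 398 kN.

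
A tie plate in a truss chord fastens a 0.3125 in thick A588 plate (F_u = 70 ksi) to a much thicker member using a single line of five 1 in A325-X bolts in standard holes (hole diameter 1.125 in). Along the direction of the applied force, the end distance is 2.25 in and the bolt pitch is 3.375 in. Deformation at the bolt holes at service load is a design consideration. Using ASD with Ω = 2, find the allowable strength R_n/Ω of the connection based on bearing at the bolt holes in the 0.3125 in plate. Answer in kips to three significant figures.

Per bolt r_n = 1.2 l_c t F_u ≤ 2.4 d t F_u; upper limit = 2.4 × 1 × 0.3125 × 70 = 52.5 kips.
Edge bolt: l_c = 2.25 − 1.125/2 = 1.688 in → 1.2 × 1.688 × 0.3125 × 70 = 44.3 → r_n = 44.3 kips.
Interior bolts: l_c = 3.375 − 1.125 = 2.25 in → 1.2 × 2.25 × 0.3125 × 70 = 59.06 → r_n = 52.5 kips.
R_n = 1 × 44.3 + 4 × 52.5 = 254.3 kips.
Allowable strength R_n/Ω = 254.3 / 2 = 127 kips.

127 kips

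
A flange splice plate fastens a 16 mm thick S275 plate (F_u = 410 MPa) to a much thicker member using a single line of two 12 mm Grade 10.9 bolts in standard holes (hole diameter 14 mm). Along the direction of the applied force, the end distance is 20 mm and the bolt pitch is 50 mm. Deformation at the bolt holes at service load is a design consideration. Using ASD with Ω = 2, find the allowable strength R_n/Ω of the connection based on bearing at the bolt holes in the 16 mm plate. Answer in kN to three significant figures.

146 kN

Per bolt r_n = 1.2 l_c t F_u ≤ 2.4 d t F_u; upper limit = 2.4 × 12 × 16 × 410 / 1000 = 188.9 kN.
Edge bolt: l_c = 20 − 14/2 = 13 mm → 1.2 × 13 × 16 × 410 / 1000 = 102.3 → r_n = 102.3 kN.
Interior bolts: l_c = 50 − 14 = 36 mm → 1.2 × 36 × 16 × 410 / 1000 = 283.4 → r_n = 188.9 kN.
R_n = 1 × 102.3 + 1 × 188.9 = 291.3 kN.
Allowable strength R_n/Ω = 291.3 / 2 = 146 kN.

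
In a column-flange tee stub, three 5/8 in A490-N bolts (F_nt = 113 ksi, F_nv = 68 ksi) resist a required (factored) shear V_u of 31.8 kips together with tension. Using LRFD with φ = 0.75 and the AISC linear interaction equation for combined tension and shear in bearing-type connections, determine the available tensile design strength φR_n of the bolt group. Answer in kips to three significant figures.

A_b = π·0.625²/4 = 0.3068 in²; f_rv = 31.8 / (3 × 0.3068) = 34.55 ksi.
F'_nt = 1.3 F_nt − (F_nt / φF_nv) f_rv = 1.3·113 − (113/(0.75·68))·34.55 = 70.35 ksi, capped at F_nt → F'_nt = 70.35 ksi.
R_n = F'_nt · A_b · n = 70.35 × 0.3068 × 3 = 64.75 kips.
Design strength φR_n = 0.75 × 64.75 = 48.6 kips.

48.6 kips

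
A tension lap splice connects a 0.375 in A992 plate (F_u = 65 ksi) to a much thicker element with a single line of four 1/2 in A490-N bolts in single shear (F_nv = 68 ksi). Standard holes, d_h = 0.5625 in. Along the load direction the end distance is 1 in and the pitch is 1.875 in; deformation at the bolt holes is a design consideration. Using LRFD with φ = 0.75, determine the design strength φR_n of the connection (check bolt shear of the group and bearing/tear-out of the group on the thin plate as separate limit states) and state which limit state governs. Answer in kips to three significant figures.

40.1 kips (bolt shear governs)

Bolt shear: A_b = π·0.5²/4 = 0.1963 in²; R_n = 68 × 0.1963 × 4 × 1 = 53.41 kips → 0.75 × 53.41 = 40.1 kips.
Bearing (1.2 l_c t F_u ≤ 2.4 d t F_u): upper limit = 2.4·0.5·0.375·65 = 29.25 kips.
  Edge l_c = 1 − 0.5625/2 = 0.7188 → r_n = 21.02 kips; interior l_c = 1.875 − 0.5625 = 1.312 → r_n = 29.25 kips.
  R_n,bearing = 1·21.02 + 3·29.25 = 108.8 kips → 0.75 × 108.8 = 81.6 kips.
Bolt shear governs: 40.1 kips.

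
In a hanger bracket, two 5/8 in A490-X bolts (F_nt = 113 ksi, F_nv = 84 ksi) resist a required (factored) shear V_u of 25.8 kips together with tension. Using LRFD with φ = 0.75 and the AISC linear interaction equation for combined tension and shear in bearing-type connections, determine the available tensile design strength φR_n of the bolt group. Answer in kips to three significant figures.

A_b = π·0.625²/4 = 0.3068 in²; f_rv = 25.8 / (2 × 0.3068) = 42.05 ksi.
F'_nt = 1.3 F_nt − (F_nt / φF_nv) f_rv = 1.3·113 − (113/(0.75·84))·42.05 = 71.48 ksi, capped at F_nt → F'_nt = 71.48 ksi.
R_n = F'_nt · A_b · n = 71.48 × 0.3068 × 2 = 43.86 kips.
Design strength φR_n = 0.75 × 43.86 = 32.9 kips.

32.9 kips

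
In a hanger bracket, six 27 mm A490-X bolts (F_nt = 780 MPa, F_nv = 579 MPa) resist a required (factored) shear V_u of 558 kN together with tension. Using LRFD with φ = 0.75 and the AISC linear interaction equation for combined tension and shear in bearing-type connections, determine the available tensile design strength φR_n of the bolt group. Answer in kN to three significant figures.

1860 kN

A_b = π·27²/4 = 572.6 mm²; f_rv = 558 × 1000 / (6 × 572.6) = 162.4 MPa.
F'_nt = 1.3 F_nt − (F_nt / φF_nv) f_rv = 1.3·780 − (780/(0.75·579))·162.4 = 722.2 MPa, capped at F_nt → F'_nt = 722.2 MPa.
R_n = F'_nt · A_b · n = 722.2 × 572.6 × 6 / 1000 = 2481 kN.
Design strength φR_n = 0.75 × 2481 = 1860 kN.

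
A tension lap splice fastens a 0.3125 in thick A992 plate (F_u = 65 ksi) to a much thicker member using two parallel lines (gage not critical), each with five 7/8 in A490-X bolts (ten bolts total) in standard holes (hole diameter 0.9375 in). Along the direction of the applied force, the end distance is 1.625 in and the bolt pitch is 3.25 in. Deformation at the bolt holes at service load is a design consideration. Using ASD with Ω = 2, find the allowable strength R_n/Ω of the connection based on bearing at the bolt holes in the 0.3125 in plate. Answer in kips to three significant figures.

199 kips

Per bolt r_n = 1.2 l_c t F_u ≤ 2.4 d t F_u; upper limit = 2.4 × 0.875 × 0.3125 × 65 = 42.66 kips.
Edge bolt: l_c = 1.625 − 0.9375/2 = 1.156 in → 1.2 × 1.156 × 0.3125 × 65 = 28.18 → r_n = 28.18 kips.
Interior bolts: l_c = 3.25 − 0.9375 = 2.312 in → 1.2 × 2.312 × 0.3125 × 65 = 56.37 → r_n = 42.66 kips.
R_n = 2 × 28.18 + 8 × 42.66 = 397.6 kips.
Allowable strength R_n/Ω = 397.6 / 2 = 199 kips.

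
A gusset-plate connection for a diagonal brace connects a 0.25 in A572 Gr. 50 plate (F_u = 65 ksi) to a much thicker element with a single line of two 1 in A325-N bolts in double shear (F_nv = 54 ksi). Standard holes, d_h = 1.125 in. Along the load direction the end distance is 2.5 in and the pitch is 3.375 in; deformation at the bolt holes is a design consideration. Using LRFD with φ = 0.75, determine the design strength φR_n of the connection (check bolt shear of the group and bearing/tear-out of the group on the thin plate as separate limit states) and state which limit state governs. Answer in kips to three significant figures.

Bolt shear: A_b = π·1²/4 = 0.7854 in²; R_n = 54 × 0.7854 × 2 × 2 = 169.6 kips → 0.75 × 169.6 = 127 kips.
Bearing (1.2 l_c t F_u ≤ 2.4 d t F_u): upper limit = 2.4·1·0.25·65 = 39 kips.
  Edge l_c = 2.5 − 1.125/2 = 1.938 → r_n = 37.78 kips; interior l_c = 3.375 − 1.125 = 2.25 → r_n = 39 kips.
  R_n,bearing = 1·37.78 + 1·39 = 76.78 kips → 0.75 × 76.78 = 57.6 kips.
Bearing governs: 57.6 kips.

57.6 kips (bearing governs)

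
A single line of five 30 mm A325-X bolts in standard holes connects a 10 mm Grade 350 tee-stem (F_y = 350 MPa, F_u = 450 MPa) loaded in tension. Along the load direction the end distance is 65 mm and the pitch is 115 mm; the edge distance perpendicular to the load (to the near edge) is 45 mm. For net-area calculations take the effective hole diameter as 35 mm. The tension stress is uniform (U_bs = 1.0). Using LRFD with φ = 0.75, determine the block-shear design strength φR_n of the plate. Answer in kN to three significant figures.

Shear plane L_v = 65 + 4·115 = 525 mm; A_gv = 525 × 10 = 5250 mm².
A_nv = (525 − 4.5·35) × 10 = 3675 mm².
A_nt = (45 − 0.5·35) × 10 = 275 mm².
0.6 F_u A_nv = 992.2 kN; 0.6 F_y A_gv = 1102 kN → shear rupture governs the shear term.
R_n = 992.2 + 1.0 × 450 × 275 / 1000 = 1116 kN.
Design strength φR_n = 0.75 × 1116 = 837 kN.

837 kN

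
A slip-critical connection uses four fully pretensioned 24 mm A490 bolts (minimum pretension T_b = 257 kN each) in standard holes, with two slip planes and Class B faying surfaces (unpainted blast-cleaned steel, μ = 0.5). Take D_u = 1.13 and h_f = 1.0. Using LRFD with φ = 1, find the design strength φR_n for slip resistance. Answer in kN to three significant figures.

1160 kN

R_n = μ · D_u · h_f · T_b · n_s · n_b = 0.5 × 1.13 × 1.0 × 257 × 2 × 4 = 1162 kN.
Design strength φR_n = 1 × 1162 = 1160 kN.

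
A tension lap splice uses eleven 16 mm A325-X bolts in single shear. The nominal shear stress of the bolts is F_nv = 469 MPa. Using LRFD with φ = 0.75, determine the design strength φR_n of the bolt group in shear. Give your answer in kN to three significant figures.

A_b = π × 16² / 4 = 201.1 mm².
R_n = F_nv · A_b · n · n_s = 469 × 201.1 × 11 × 1 / 1000 = 1037 kN.
Design strength φR_n = 0.75 × 1037 = 778 kN.

778 kN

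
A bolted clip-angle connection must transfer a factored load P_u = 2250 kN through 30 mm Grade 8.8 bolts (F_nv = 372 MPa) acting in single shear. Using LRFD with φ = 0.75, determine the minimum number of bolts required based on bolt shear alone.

A_b = π·30²/4 = 706.9 mm².
Per-bolt design strength φR_n = 0.75 × 372 × 706.9 × 1 / 1000 = 197.2 kN.
n ≥ 2250 / 197.2 = 11.41 → use 12 bolts.

12 bolts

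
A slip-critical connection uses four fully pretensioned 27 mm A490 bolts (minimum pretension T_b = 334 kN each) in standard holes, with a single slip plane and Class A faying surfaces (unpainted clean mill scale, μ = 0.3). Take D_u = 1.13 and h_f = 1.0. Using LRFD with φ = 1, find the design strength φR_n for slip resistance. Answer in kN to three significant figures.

453 kN

R_n = μ · D_u · h_f · T_b · n_s · n_b = 0.3 × 1.13 × 1.0 × 334 × 1 × 4 = 452.9 kN.
Design strength φR_n = 1 × 452.9 = 453 kN.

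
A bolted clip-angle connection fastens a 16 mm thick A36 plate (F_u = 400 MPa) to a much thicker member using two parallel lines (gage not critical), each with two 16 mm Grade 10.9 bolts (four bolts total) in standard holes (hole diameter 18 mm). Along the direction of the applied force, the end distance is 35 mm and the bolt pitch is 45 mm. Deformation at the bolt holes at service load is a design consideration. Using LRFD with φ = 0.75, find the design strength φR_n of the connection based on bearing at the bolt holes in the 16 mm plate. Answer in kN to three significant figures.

611 kN

Per bolt r_n = 1.2 l_c t F_u ≤ 2.4 d t F_u; upper limit = 2.4 × 16 × 16 × 400 / 1000 = 245.8 kN.
Edge bolt: l_c = 35 − 18/2 = 26 mm → 1.2 × 26 × 16 × 400 / 1000 = 199.7 → r_n = 199.7 kN.
Interior bolts: l_c = 45 − 18 = 27 mm → 1.2 × 27 × 16 × 400 / 1000 = 207.4 → r_n = 207.4 kN.
R_n = 2 × 199.7 + 2 × 207.4 = 814.1 kN.
Design strength φR_n = 0.75 × 814.1 = 611 kN.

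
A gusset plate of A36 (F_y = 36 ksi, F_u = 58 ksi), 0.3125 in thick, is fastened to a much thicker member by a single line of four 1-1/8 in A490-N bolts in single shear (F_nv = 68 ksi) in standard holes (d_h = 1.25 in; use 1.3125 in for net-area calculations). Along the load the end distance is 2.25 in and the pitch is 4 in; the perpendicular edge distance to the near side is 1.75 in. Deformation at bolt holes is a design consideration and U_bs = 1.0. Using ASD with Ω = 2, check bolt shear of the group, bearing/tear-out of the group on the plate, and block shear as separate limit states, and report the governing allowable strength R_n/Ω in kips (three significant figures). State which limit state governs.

Bolt shear: A_b = π·1.125²/4 = 0.994 in²; R_n = 68 × 0.994 × 4 × 1 = 270.4 kips → 270.4 / 2 = 135 kips.
Bearing: edge l_c = 1.625, r_n = 35.34 kips; interior l_c = 2.75, r_n = 48.94 kips; R_n = 35.34 + 3·48.94 = 182.2 kips → 91.1 kips.
Block shear: A_gv = 4.453, A_nv = 3.018, A_nt = 0.3418 in²; R_n = min(0.6F_uA_nv, 0.6F_yA_gv) + U_bs·F_u·A_nt = 116 kips → 58 kips.
Block shear governs: 58 kips.

58 kips (block shear governs)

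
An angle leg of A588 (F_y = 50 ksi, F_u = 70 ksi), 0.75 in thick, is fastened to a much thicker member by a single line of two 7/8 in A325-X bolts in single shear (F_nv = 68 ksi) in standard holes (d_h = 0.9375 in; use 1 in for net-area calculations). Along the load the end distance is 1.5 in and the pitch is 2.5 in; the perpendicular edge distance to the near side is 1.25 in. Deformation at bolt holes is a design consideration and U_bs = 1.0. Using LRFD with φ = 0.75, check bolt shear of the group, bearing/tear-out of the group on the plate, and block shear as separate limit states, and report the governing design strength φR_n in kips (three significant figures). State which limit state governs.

Bolt shear: A_b = π·0.875²/4 = 0.6013 in²; R_n = 68 × 0.6013 × 2 × 1 = 81.78 kips → 0.75 × 81.78 = 61.3 kips.
Bearing: edge l_c = 1.031, r_n = 64.97 kips; interior l_c = 1.562, r_n = 98.44 kips; R_n = 64.97 + 1·98.44 = 163.4 kips → 123 kips.
Block shear: A_gv = 3, A_nv = 1.875, A_nt = 0.5625 in²; R_n = min(0.6F_uA_nv, 0.6F_yA_gv) + U_bs·F_u·A_nt = 118.1 kips → 88.6 kips.
Bolt shear governs: 61.3 kips.

61.3 kips (bolt shear governs)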